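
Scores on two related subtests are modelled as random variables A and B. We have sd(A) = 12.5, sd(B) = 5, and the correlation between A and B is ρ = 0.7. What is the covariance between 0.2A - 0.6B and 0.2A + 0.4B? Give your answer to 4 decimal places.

-1.5000

V(A) = (12.5)² = 156.25;  V(B) = (5)² = 25
cov(A,B) = ρ·sd(A)·sd(B) = 0.7·12.5·5 = 43.75
cov(0.2A - 0.6B, 0.2A + 0.4B) = (0.2)(0.2)V(A) + (-0.6)(0.4)V(B) + [(0.2)(0.4) + (-0.6)(0.2)]cov(A,B)
= 0.04·156.25 + -0.24·25 + -0.04·43.75 = -1.5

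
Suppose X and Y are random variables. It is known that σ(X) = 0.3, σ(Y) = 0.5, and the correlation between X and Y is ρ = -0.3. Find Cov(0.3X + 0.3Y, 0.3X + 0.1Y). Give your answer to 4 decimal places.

V(X) = (0.3)² = 0.09;  V(Y) = (0.5)² = 0.25
Cov(X,Y) = ρ·σ(X)·σ(Y) = -0.3·0.3·0.5 = -0.045
Cov(0.3X + 0.3Y, 0.3X + 0.1Y) = (0.3)(0.3)V(X) + (0.3)(0.1)V(Y) + [(0.3)(0.1) + (0.3)(0.3)]Cov(X,Y)
= 0.09·0.09 + 0.03·0.25 + 0.12·-0.045 = 0.0102

0.0102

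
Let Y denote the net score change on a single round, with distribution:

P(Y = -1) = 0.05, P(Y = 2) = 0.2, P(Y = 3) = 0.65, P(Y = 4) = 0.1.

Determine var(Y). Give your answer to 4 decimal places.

E[Y] = (-1)(0.05) + (2)(0.2) + (3)(0.65) + (4)(0.1) = 2.7
E[Y²] = (-1)²(0.05) + (2)²(0.2) + (3)²(0.65) + (4)²(0.1) = 8.3
var(Y) = E[Y²] − (E[Y])² = 8.3 − (2.7)² = 1.01

1.0100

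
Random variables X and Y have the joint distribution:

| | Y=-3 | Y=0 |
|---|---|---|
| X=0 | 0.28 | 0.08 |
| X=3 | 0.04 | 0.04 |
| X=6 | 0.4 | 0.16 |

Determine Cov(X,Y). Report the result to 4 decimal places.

E[X] = 3.6,  E[Y] = -2.16
E[XY] = -7.56
Cov(X,Y) = E[XY] − E[X]E[Y] = -7.56 − (3.6)(-2.16) = 0.216

0.2160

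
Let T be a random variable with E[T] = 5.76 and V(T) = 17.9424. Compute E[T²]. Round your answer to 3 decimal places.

51.120

E[T²] = V(T) + (E[T])² = 17.9424 + (5.76)² = 51.12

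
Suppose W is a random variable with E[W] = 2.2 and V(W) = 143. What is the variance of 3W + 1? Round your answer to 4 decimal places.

1287.0000

V(3W + 1) = (3)²·V(W) = 9·143 = 1287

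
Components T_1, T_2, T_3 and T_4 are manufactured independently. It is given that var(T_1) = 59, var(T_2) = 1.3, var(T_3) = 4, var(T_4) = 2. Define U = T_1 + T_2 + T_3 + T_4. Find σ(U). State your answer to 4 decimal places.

8.1425

By independence, var(U) = (1)²var(T_1) + (1)²var(T_2) + (1)²var(T_3) + (1)²var(T_4)
= (1)²·59 + (1)²·1.3 + (1)²·4 + (1)²·2 = 66.3
σ(U) = √66.3 ≈ 8.1425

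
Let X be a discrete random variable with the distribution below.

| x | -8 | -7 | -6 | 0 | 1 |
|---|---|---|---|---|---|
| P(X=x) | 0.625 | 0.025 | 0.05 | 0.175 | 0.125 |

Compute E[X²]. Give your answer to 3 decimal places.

E[X²] = (-8)²(0.625) + (-7)²(0.025) + (-6)²(0.05) + (0)²(0.175) + (1)²(0.125) = 43.15

43.150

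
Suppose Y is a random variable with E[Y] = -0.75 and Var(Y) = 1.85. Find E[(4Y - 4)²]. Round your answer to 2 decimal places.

E[4Y - 4] = 4·-0.75 − 4 = -7
Var(4Y - 4) = (4)²·1.85 = 29.6
E[(4Y - 4)²] = Var((4Y - 4)) + (E[(4Y - 4)])² = 29.6 + (-7)² = 78.6

78.60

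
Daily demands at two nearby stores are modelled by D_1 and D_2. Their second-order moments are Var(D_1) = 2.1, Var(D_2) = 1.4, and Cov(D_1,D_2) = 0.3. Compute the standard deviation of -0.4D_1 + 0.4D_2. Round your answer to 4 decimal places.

Var(-0.4D_1 + 0.4D_2) = (-0.4)²·Var(D_1) + (0.4)²·Var(D_2) + 2·(-0.4)·(0.4)·Cov(D_1,D_2)
= 0.16·2.1 + 0.16·1.4 + -0.32·0.3 = 0.464
SD(-0.4D_1 + 0.4D_2) = √0.464 ≈ 0.6812

0.6812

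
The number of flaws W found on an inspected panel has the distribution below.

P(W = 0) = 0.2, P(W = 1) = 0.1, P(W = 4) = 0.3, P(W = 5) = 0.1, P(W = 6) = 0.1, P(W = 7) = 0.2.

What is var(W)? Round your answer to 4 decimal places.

E[W] = (0)(0.2) + (1)(0.1) + (4)(0.3) + (5)(0.1) + (6)(0.1) + (7)(0.2) = 3.8
E[W²] = (0)²(0.2) + (1)²(0.1) + (4)²(0.3) + (5)²(0.1) + (6)²(0.1) + (7)²(0.2) = 20.8
var(W) = E[W²] − (E[W])² = 20.8 − (3.8)² = 6.36

6.3600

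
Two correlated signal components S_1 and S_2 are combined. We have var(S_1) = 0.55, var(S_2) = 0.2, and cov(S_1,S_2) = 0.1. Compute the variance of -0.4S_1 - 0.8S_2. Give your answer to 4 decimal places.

0.2800

var(-0.4S_1 - 0.8S_2) = (-0.4)²·var(S_1) + (-0.8)²·var(S_2) + 2·(-0.4)·(-0.8)·cov(S_1,S_2)
= 0.16·0.55 + 0.64·0.2 + 0.64·0.1 = 0.28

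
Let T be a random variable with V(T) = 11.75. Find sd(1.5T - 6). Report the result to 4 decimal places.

5.1417

V(1.5T - 6) = (1.5)²·11.75 = 26.4375
sd(1.5T - 6) = √26.4375 ≈ 5.1417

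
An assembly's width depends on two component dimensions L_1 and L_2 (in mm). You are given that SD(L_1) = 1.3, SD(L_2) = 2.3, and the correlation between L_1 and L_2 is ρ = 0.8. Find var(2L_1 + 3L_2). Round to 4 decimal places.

83.0740

var(L_1) = (1.3)² = 1.69;  var(L_2) = (2.3)² = 5.29
Cov(L_1,L_2) = ρ·SD(L_1)·SD(L_2) = 0.8·1.3·2.3 = 2.392
var(2L_1 + 3L_2) = (2)²·var(L_1) + (3)²·var(L_2) + 2·(2)·(3)·Cov(L_1,L_2)
= 4·1.69 + 9·5.29 + 12·2.392 = 83.074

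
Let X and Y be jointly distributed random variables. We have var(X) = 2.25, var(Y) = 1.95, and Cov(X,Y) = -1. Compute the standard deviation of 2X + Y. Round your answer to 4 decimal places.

var(2X + Y) = (2)²·var(X) + (1)²·var(Y) + 2·(2)·(1)·Cov(X,Y)
= 4·2.25 + 1·1.95 + 4·-1 = 6.95
SD(2X + Y) = √6.95 ≈ 2.6363

2.6363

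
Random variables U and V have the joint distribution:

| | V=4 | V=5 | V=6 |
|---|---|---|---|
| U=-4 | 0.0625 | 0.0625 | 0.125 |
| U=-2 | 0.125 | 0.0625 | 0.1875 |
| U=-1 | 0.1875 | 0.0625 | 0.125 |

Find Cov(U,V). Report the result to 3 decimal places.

E[U] = -2.125,  E[V] = 5.0625
E[UV] = -10.9375
Cov(U,V) = E[UV] − E[U]E[V] = -10.9375 − (-2.125)(5.0625) = -0.1796875

-0.180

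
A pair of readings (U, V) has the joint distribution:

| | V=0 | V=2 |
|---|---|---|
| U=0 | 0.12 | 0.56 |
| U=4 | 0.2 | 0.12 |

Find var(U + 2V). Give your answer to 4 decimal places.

3.8400

E[U] = 1.28,  E[V] = 1.36,  E[UV] = 0.96
var(U) = 5.12 − (1.28)² = 3.4816;  var(V) = 2.72 − (1.36)² = 0.8704
cov(U,V) = 0.96 − (1.28)(1.36) = -0.7808
var(U + 2V) = (1)²·3.4816 + (2)²·0.8704 + 2·(1)·(2)·-0.7808 = 3.84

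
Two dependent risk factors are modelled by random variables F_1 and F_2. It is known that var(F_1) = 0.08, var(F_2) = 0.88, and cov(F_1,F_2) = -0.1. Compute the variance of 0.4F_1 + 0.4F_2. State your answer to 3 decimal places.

var(0.4F_1 + 0.4F_2) = (0.4)²·var(F_1) + (0.4)²·var(F_2) + 2·(0.4)·(0.4)·cov(F_1,F_2)
= 0.16·0.08 + 0.16·0.88 + 0.32·-0.1 = 0.1216

0.122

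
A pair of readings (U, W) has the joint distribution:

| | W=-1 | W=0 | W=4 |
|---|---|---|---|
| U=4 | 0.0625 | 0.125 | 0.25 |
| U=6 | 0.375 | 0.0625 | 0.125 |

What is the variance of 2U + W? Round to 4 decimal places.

5.4648

E[U] = 5.125,  E[W] = 1.0625,  E[UW] = 4.5
Var(U) = 27.25 − (5.125)² = 0.984375;  Var(W) = 6.4375 − (1.0625)² = 5.30859375
cov(U,W) = 4.5 − (5.125)(1.0625) = -0.9453125
Var(2U + W) = (2)²·0.984375 + (1)²·5.30859375 + 2·(2)·(1)·-0.9453125 = 5.46484375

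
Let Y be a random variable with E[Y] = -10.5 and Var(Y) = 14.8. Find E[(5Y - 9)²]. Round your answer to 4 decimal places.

E[5Y - 9] = 5·-10.5 − 9 = -61.5
Var(5Y - 9) = (5)²·14.8 = 370
E[(5Y - 9)²] = Var((5Y - 9)) + (E[(5Y - 9)])² = 370 + (-61.5)² = 4152.25

4152.2500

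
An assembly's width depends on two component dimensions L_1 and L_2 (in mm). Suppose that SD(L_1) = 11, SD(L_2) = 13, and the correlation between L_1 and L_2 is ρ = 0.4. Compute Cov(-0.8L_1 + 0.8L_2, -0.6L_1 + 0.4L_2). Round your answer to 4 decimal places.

Var(L_1) = (11)² = 121;  Var(L_2) = (13)² = 169
Cov(L_1,L_2) = ρ·SD(L_1)·SD(L_2) = 0.4·11·13 = 57.2
Cov(-0.8L_1 + 0.8L_2, -0.6L_1 + 0.4L_2) = (-0.8)(-0.6)Var(L_1) + (0.8)(0.4)Var(L_2) + [(-0.8)(0.4) + (0.8)(-0.6)]Cov(L_1,L_2)
= 0.48·121 + 0.32·169 + -0.8·57.2 = 66.4

66.4000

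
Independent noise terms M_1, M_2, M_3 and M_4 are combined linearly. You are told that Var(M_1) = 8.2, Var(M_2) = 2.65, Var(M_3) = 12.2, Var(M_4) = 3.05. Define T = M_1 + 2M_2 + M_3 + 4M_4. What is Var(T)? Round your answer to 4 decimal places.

79.8000

By independence, Var(T) = (1)²Var(M_1) + (2)²Var(M_2) + (1)²Var(M_3) + (4)²Var(M_4)
= (1)²·8.2 + (2)²·2.65 + (1)²·12.2 + (4)²·3.05 = 79.8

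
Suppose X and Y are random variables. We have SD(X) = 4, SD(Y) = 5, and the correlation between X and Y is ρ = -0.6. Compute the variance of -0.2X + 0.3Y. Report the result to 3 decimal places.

var(X) = (4)² = 16;  var(Y) = (5)² = 25
Cov(X,Y) = ρ·SD(X)·SD(Y) = -0.6·4·5 = -12
var(-0.2X + 0.3Y) = (-0.2)²·var(X) + (0.3)²·var(Y) + 2·(-0.2)·(0.3)·Cov(X,Y)
= 0.04·16 + 0.09·25 + -0.12·-12 = 4.33

4.330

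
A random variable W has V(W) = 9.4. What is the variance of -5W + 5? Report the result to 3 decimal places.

235.000

V(-5W + 5) = (-5)²·V(W) = 25·9.4 = 235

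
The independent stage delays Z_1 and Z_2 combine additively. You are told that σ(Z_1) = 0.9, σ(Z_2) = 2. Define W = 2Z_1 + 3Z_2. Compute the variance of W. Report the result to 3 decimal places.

39.240

Var(Z_1) = 0.81, Var(Z_2) = 4
By independence, Var(W) = (2)²Var(Z_1) + (3)²Var(Z_2)
= (2)²·0.81 + (3)²·4 = 39.24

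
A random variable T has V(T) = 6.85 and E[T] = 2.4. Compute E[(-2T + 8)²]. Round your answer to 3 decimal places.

E[-2T + 8] = -2·2.4 + 8 = 3.2
V(-2T + 8) = (-2)²·6.85 = 27.4
E[(-2T + 8)²] = V((-2T + 8)) + (E[(-2T + 8)])² = 27.4 + (3.2)² = 37.64

37.640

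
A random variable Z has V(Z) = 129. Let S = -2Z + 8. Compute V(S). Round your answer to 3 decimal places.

516.000

V(-2Z + 8) = (-2)²·V(Z) = 4·129 = 516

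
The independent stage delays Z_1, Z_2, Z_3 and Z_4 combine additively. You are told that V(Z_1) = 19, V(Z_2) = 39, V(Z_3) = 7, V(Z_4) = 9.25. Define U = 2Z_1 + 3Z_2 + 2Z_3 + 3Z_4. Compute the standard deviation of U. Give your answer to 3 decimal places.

By independence, V(U) = (2)²V(Z_1) + (3)²V(Z_2) + (2)²V(Z_3) + (3)²V(Z_4)
= (2)²·19 + (3)²·39 + (2)²·7 + (3)²·9.25 = 538.25
σ(U) = √538.25 ≈ 23.200

23.200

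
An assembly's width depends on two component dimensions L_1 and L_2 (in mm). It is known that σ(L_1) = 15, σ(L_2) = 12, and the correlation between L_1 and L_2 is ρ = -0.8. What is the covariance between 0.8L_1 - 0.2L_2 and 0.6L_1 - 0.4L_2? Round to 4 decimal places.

V(L_1) = (15)² = 225;  V(L_2) = (12)² = 144
Cov(L_1,L_2) = ρ·σ(L_1)·σ(L_2) = -0.8·15·12 = -144
Cov(0.8L_1 - 0.2L_2, 0.6L_1 - 0.4L_2) = (0.8)(0.6)V(L_1) + (-0.2)(-0.4)V(L_2) + [(0.8)(-0.4) + (-0.2)(0.6)]Cov(L_1,L_2)
= 0.48·225 + 0.08·144 + -0.44·-144 = 182.88

182.8800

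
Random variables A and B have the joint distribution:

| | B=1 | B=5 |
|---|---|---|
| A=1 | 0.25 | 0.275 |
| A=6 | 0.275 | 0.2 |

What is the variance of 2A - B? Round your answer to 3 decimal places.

30.978

E[A] = 3.375,  E[B] = 2.9,  E[AB] = 9.275
V(A) = 17.625 − (3.375)² = 6.234375;  V(B) = 12.4 − (2.9)² = 3.99
Cov(A,B) = 9.275 − (3.375)(2.9) = -0.5125
V(2A - B) = (2)²·6.234375 + (-1)²·3.99 + 2·(2)·(-1)·-0.5125 = 30.9775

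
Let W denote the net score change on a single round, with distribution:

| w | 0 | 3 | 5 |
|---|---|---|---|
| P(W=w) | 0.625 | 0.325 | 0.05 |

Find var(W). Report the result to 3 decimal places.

E[W] = (0)(0.625) + (3)(0.325) + (5)(0.05) = 1.225
E[W²] = (0)²(0.625) + (3)²(0.325) + (5)²(0.05) = 4.175
var(W) = E[W²] − (E[W])² = 4.175 − (1.225)² = 2.674375

2.674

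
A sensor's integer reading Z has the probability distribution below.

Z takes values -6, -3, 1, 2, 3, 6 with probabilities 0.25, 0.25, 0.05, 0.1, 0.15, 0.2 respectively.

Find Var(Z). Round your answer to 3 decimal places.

20.128

E[Z] = (-6)(0.25) + (-3)(0.25) + (1)(0.05) + (2)(0.1) + (3)(0.15) + (6)(0.2) = -0.35
E[Z²] = (-6)²(0.25) + (-3)²(0.25) + (1)²(0.05) + (2)²(0.1) + (3)²(0.15) + (6)²(0.2) = 20.25
Var(Z) = E[Z²] − (E[Z])² = 20.25 − (-0.35)² = 20.1275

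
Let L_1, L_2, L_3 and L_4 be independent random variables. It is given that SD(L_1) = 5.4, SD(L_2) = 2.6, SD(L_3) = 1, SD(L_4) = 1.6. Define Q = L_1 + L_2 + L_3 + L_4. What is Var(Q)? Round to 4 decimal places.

39.4800

Var(L_1) = 29.16, Var(L_2) = 6.76, Var(L_3) = 1, Var(L_4) = 2.56
By independence, Var(Q) = (1)²Var(L_1) + (1)²Var(L_2) + (1)²Var(L_3) + (1)²Var(L_4)
= (1)²·29.16 + (1)²·6.76 + (1)²·1 + (1)²·2.56 = 39.48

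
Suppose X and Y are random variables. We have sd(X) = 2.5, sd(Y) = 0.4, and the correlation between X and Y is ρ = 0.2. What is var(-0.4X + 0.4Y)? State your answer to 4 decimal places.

var(X) = (2.5)² = 6.25;  var(Y) = (0.4)² = 0.16
Cov(X,Y) = ρ·sd(X)·sd(Y) = 0.2·2.5·0.4 = 0.2
var(-0.4X + 0.4Y) = (-0.4)²·var(X) + (0.4)²·var(Y) + 2·(-0.4)·(0.4)·Cov(X,Y)
= 0.16·6.25 + 0.16·0.16 + -0.32·0.2 = 0.9616

0.9616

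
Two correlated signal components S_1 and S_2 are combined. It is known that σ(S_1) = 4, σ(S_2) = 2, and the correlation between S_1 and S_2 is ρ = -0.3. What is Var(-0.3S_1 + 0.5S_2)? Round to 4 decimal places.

3.1600

Var(S_1) = (4)² = 16;  Var(S_2) = (2)² = 4
Cov(S_1,S_2) = ρ·σ(S_1)·σ(S_2) = -0.3·4·2 = -2.4
Var(-0.3S_1 + 0.5S_2) = (-0.3)²·Var(S_1) + (0.5)²·Var(S_2) + 2·(-0.3)·(0.5)·Cov(S_1,S_2)
= 0.09·16 + 0.25·4 + -0.3·-2.4 = 3.16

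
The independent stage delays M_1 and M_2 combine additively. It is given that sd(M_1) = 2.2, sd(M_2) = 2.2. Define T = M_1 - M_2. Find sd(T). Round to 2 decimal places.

3.11

var(M_1) = 4.84, var(M_2) = 4.84
By independence, var(T) = (1)²var(M_1) + (-1)²var(M_2)
= (1)²·4.84 + (-1)²·4.84 = 9.68
sd(T) = √9.68 ≈ 3.11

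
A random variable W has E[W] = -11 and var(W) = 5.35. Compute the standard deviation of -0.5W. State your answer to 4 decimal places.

var(-0.5W) = (-0.5)²·5.35 = 1.3375
SD(-0.5W) = √1.3375 ≈ 1.1565

1.1565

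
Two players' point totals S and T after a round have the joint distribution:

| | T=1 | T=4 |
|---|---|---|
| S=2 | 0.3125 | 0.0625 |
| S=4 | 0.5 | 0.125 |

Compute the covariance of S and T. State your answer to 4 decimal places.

0.0469

E[S] = 3.25,  E[T] = 1.5625
E[ST] = 5.125
Cov(S,T) = E[ST] − E[S]E[T] = 5.125 − (3.25)(1.5625) = 0.046875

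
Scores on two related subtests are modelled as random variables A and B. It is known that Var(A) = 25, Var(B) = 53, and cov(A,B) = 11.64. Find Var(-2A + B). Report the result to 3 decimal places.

106.440

Var(-2A + B) = (-2)²·Var(A) + (1)²·Var(B) + 2·(-2)·(1)·cov(A,B)
= 4·25 + 1·53 + -4·11.64 = 106.44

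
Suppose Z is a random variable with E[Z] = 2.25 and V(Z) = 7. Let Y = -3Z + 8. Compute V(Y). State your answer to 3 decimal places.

63.000

V(-3Z + 8) = (-3)²·V(Z) = 9·7 = 63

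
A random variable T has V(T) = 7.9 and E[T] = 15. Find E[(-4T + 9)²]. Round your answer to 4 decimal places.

2727.4000

E[-4T + 9] = -4·15 + 9 = -51
V(-4T + 9) = (-4)²·7.9 = 126.4
E[(-4T + 9)²] = V((-4T + 9)) + (E[(-4T + 9)])² = 126.4 + (-51)² = 2727.4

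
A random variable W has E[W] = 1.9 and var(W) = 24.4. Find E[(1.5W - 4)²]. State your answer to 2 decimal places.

56.22

E[1.5W - 4] = 1.5·1.9 − 4 = -1.15
var(1.5W - 4) = (1.5)²·24.4 = 54.9
E[(1.5W - 4)²] = var((1.5W - 4)) + (E[(1.5W - 4)])² = 54.9 + (-1.15)² = 56.2225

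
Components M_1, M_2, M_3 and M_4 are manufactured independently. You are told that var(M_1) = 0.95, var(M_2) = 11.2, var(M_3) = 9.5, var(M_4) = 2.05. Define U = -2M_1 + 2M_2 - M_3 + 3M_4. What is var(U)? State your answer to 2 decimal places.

76.55

By independence, var(U) = (-2)²var(M_1) + (2)²var(M_2) + (-1)²var(M_3) + (3)²var(M_4)
= (-2)²·0.95 + (2)²·11.2 + (-1)²·9.5 + (3)²·2.05 = 76.55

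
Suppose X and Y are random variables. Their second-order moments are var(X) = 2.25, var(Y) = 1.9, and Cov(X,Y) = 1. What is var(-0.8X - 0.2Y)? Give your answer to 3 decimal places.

var(-0.8X - 0.2Y) = (-0.8)²·var(X) + (-0.2)²·var(Y) + 2·(-0.8)·(-0.2)·Cov(X,Y)
= 0.64·2.25 + 0.04·1.9 + 0.32·1 = 1.836

1.836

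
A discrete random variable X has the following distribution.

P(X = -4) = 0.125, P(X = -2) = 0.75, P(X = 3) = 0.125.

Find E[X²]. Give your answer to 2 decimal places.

E[X²] = (-4)²(0.125) + (-2)²(0.75) + (3)²(0.125) = 6.125

6.13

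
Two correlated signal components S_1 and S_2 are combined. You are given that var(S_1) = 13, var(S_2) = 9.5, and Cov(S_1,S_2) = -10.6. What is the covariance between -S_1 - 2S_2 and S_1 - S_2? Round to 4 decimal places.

Cov(-S_1 - 2S_2, S_1 - S_2) = (-1)(1)var(S_1) + (-2)(-1)var(S_2) + [(-1)(-1) + (-2)(1)]Cov(S_1,S_2)
= -1·13 + 2·9.5 + -1·-10.6 = 16.6

16.6000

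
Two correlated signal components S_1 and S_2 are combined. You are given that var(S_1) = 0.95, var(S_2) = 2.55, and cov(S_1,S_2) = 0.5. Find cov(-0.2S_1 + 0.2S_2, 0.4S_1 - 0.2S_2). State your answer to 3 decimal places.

cov(-0.2S_1 + 0.2S_2, 0.4S_1 - 0.2S_2) = (-0.2)(0.4)var(S_1) + (0.2)(-0.2)var(S_2) + [(-0.2)(-0.2) + (0.2)(0.4)]cov(S_1,S_2)
= -0.08·0.95 + -0.04·2.55 + 0.12·0.5 = -0.118

-0.118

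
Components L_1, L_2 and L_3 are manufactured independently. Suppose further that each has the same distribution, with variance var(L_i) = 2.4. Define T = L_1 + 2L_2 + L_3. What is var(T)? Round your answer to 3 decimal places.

14.400

By independence, var(T) = (1)²var(L_1) + (2)²var(L_2) + (1)²var(L_3)
= (1)²·2.4 + (2)²·2.4 + (1)²·2.4 = 14.4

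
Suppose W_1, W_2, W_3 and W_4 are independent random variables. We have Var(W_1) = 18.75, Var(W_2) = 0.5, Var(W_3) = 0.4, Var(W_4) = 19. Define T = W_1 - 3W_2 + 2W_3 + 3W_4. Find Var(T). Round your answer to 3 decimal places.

By independence, Var(T) = (1)²Var(W_1) + (-3)²Var(W_2) + (2)²Var(W_3) + (3)²Var(W_4)
= (1)²·18.75 + (-3)²·0.5 + (2)²·0.4 + (3)²·19 = 195.85

195.850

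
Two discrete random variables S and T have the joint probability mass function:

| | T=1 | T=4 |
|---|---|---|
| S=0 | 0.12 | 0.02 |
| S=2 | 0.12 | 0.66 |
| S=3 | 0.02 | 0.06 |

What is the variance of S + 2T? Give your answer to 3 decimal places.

E[S] = 1.8,  E[T] = 3.22,  E[ST] = 6.3
var(S) = 3.84 − (1.8)² = 0.6;  var(T) = 12.1 − (3.22)² = 1.7316
Cov(S,T) = 6.3 − (1.8)(3.22) = 0.504
var(S + 2T) = (1)²·0.6 + (2)²·1.7316 + 2·(1)·(2)·0.504 = 9.5424

9.542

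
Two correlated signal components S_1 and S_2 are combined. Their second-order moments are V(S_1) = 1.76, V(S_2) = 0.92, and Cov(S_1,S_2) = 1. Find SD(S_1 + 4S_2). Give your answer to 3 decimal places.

4.948

V(S_1 + 4S_2) = (1)²·V(S_1) + (4)²·V(S_2) + 2·(1)·(4)·Cov(S_1,S_2)
= 1·1.76 + 16·0.92 + 8·1 = 24.48
SD(S_1 + 4S_2) = √24.48 ≈ 4.948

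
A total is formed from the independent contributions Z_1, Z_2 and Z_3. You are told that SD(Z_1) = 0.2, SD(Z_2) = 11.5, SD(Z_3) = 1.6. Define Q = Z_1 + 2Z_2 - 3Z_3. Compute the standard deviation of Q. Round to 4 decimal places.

23.4964

V(Z_1) = 0.04, V(Z_2) = 132.25, V(Z_3) = 2.56
By independence, V(Q) = (1)²V(Z_1) + (2)²V(Z_2) + (-3)²V(Z_3)
= (1)²·0.04 + (2)²·132.25 + (-3)²·2.56 = 552.08
SD(Q) = √552.08 ≈ 23.4964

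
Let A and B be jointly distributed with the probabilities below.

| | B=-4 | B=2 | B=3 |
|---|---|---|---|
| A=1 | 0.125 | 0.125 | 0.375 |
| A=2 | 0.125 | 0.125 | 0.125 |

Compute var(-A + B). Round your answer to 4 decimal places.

E[A] = 1.375,  E[B] = 1,  E[AB] = 1.125
var(A) = 2.125 − (1.375)² = 0.234375;  var(B) = 9.5 − (1)² = 8.5
Cov(A,B) = 1.125 − (1.375)(1) = -0.25
var(-A + B) = (-1)²·0.234375 + (1)²·8.5 + 2·(-1)·(1)·-0.25 = 9.234375

9.2344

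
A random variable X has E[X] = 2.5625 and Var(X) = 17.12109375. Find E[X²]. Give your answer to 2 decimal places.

E[X²] = Var(X) + (E[X])² = 17.12109375 + (2.5625)² = 23.6875

23.69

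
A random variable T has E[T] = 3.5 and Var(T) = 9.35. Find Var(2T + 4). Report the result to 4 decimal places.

37.4000

Var(2T + 4) = (2)²·Var(T) = 4·9.35 = 37.4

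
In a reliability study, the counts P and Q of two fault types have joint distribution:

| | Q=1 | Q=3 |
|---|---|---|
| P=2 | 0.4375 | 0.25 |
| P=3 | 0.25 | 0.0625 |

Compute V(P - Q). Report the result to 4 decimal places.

E[P] = 2.3125,  E[Q] = 1.625,  E[PQ] = 3.6875
V(P) = 5.5625 − (2.3125)² = 0.21484375;  V(Q) = 3.5 − (1.625)² = 0.859375
cov(P,Q) = 3.6875 − (2.3125)(1.625) = -0.0703125
V(P - Q) = (1)²·0.21484375 + (-1)²·0.859375 + 2·(1)·(-1)·-0.0703125 = 1.21484375

1.2148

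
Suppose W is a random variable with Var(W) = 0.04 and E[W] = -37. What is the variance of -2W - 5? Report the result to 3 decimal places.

Var(-2W - 5) = (-2)²·Var(W) = 4·0.04 = 0.16

0.160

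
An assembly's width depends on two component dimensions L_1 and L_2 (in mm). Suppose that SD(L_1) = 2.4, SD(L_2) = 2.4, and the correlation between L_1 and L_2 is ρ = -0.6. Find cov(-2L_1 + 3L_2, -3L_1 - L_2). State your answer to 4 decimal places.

41.4720

V(L_1) = (2.4)² = 5.76;  V(L_2) = (2.4)² = 5.76
cov(L_1,L_2) = ρ·SD(L_1)·SD(L_2) = -0.6·2.4·2.4 = -3.456
cov(-2L_1 + 3L_2, -3L_1 - L_2) = (-2)(-3)V(L_1) + (3)(-1)V(L_2) + [(-2)(-1) + (3)(-3)]cov(L_1,L_2)
= 6·5.76 + -3·5.76 + -7·-3.456 = 41.472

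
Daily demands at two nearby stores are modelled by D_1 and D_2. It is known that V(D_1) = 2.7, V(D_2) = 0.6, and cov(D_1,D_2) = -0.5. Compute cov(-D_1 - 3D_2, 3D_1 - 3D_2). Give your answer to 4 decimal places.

0.3000

cov(-D_1 - 3D_2, 3D_1 - 3D_2) = (-1)(3)V(D_1) + (-3)(-3)V(D_2) + [(-1)(-3) + (-3)(3)]cov(D_1,D_2)
= -3·2.7 + 9·0.6 + -6·-0.5 = 0.3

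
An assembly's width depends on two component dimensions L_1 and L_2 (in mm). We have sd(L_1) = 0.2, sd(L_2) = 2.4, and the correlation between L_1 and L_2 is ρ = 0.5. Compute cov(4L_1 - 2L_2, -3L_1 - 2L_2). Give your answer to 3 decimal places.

22.080

Var(L_1) = (0.2)² = 0.04;  Var(L_2) = (2.4)² = 5.76
cov(L_1,L_2) = ρ·sd(L_1)·sd(L_2) = 0.5·0.2·2.4 = 0.24
cov(4L_1 - 2L_2, -3L_1 - 2L_2) = (4)(-3)Var(L_1) + (-2)(-2)Var(L_2) + [(4)(-2) + (-2)(-3)]cov(L_1,L_2)
= -12·0.04 + 4·5.76 + -2·0.24 = 22.08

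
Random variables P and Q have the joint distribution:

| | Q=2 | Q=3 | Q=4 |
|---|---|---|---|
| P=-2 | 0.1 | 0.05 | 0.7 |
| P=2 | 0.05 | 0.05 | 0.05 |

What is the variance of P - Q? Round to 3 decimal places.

3.300

E[P] = -1.4,  E[Q] = 3.6,  E[PQ] = -5.4
Var(P) = 4 − (-1.4)² = 2.04;  Var(Q) = 13.5 − (3.6)² = 0.54
cov(P,Q) = -5.4 − (-1.4)(3.6) = -0.36
Var(P - Q) = (1)²·2.04 + (-1)²·0.54 + 2·(1)·(-1)·-0.36 = 3.3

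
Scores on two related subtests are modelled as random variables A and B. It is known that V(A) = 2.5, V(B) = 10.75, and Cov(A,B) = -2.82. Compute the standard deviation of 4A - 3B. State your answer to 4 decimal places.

14.2979

V(4A - 3B) = (4)²·V(A) + (-3)²·V(B) + 2·(4)·(-3)·Cov(A,B)
= 16·2.5 + 9·10.75 + -24·-2.82 = 204.43
SD(4A - 3B) = √204.43 ≈ 14.2979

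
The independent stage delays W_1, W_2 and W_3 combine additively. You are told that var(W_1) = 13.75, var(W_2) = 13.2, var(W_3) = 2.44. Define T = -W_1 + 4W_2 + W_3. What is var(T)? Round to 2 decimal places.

227.39

By independence, var(T) = (-1)²var(W_1) + (4)²var(W_2) + (1)²var(W_3)
= (-1)²·13.75 + (4)²·13.2 + (1)²·2.44 = 227.39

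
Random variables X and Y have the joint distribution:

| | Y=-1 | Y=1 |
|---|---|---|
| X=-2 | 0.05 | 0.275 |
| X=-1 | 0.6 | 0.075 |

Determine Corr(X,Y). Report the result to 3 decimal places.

-0.722

E[X] = -1.325,  E[Y] = -0.3
E[XY] = 0.075
Cov(X,Y) = E[XY] − E[X]E[Y] = 0.075 − (-1.325)(-0.3) = -0.3225
var(X) = 0.219375,  var(Y) = 0.91
ρ = -0.3225 / √(0.219375·0.91) ≈ -0.722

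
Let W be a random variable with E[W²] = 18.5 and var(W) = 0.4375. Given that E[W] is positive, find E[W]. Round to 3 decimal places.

(E[W])² = E[W²] − var(W) = 18.5 − 0.4375 = 18.0625
E[W] = √18.0625 = 4.25

4.250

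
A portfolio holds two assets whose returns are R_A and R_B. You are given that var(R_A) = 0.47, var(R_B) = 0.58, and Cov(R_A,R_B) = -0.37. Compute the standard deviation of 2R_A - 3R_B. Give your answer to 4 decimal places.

var(2R_A - 3R_B) = (2)²·var(R_A) + (-3)²·var(R_B) + 2·(2)·(-3)·Cov(R_A,R_B)
= 4·0.47 + 9·0.58 + -12·-0.37 = 11.54
σ(2R_A - 3R_B) = √11.54 ≈ 3.3971

3.3971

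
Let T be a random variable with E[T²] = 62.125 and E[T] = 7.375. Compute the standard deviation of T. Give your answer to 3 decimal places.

2.781

Var(T) = 62.125 − (7.375)² = 7.734375
SD(T) = √7.734375 ≈ 2.781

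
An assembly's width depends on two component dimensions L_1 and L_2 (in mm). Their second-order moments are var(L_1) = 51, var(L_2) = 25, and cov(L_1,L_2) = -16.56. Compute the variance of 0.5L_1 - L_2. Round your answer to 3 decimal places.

54.310

var(0.5L_1 - L_2) = (0.5)²·var(L_1) + (-1)²·var(L_2) + 2·(0.5)·(-1)·cov(L_1,L_2)
= 0.25·51 + 1·25 + -1·-16.56 = 54.31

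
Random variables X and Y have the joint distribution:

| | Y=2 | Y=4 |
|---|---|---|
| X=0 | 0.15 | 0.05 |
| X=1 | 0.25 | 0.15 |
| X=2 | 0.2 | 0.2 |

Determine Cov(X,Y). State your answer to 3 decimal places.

E[X] = 1.2,  E[Y] = 2.8
E[XY] = 3.5
Cov(X,Y) = E[XY] − E[X]E[Y] = 3.5 − (1.2)(2.8) = 0.14

0.140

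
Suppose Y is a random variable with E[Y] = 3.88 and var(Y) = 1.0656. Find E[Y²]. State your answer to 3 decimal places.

E[Y²] = var(Y) + (E[Y])² = 1.0656 + (3.88)² = 16.12

16.120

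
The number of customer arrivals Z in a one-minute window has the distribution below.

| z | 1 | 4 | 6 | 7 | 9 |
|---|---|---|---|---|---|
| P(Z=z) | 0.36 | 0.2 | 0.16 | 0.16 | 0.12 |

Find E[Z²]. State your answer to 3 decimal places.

E[Z²] = (1)²(0.36) + (4)²(0.2) + (6)²(0.16) + (7)²(0.16) + (9)²(0.12) = 26.88

26.880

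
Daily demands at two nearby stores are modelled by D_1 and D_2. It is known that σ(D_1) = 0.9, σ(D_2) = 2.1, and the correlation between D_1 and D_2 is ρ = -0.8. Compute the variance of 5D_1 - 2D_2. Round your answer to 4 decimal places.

Var(D_1) = (0.9)² = 0.81;  Var(D_2) = (2.1)² = 4.41
Cov(D_1,D_2) = ρ·σ(D_1)·σ(D_2) = -0.8·0.9·2.1 = -1.512
Var(5D_1 - 2D_2) = (5)²·Var(D_1) + (-2)²·Var(D_2) + 2·(5)·(-2)·Cov(D_1,D_2)
= 25·0.81 + 4·4.41 + -20·-1.512 = 68.13

68.1300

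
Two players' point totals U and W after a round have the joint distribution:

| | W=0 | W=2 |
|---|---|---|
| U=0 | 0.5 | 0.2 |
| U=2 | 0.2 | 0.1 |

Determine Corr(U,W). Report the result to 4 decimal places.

0.0476

E[U] = 0.6,  E[W] = 0.6
E[UW] = 0.4
Cov(U,W) = E[UW] − E[U]E[W] = 0.4 − (0.6)(0.6) = 0.04
Var(U) = 0.84,  Var(W) = 0.84
ρ = 0.04 / √(0.84·0.84) ≈ 0.0476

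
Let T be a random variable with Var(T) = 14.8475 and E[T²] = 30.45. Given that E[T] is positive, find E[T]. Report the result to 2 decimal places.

3.95

(E[T])² = E[T²] − Var(T) = 30.45 − 14.8475 = 15.6025
E[T] = √15.6025 = 3.95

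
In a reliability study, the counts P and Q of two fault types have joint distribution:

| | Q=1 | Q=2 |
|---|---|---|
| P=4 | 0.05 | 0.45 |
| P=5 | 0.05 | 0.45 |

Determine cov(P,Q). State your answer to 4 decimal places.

0.0000

E[P] = 4.5,  E[Q] = 1.9
E[PQ] = 8.55
cov(P,Q) = E[PQ] − E[P]E[Q] = 8.55 − (4.5)(1.9) = 0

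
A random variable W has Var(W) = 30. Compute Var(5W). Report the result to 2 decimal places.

750.00

Var(5W) = (5)²·Var(W) = 25·30 = 750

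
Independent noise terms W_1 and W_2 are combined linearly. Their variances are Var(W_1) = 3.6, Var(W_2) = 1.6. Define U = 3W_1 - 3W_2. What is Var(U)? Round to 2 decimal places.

46.80

By independence, Var(U) = (3)²Var(W_1) + (-3)²Var(W_2)
= (3)²·3.6 + (-3)²·1.6 = 46.8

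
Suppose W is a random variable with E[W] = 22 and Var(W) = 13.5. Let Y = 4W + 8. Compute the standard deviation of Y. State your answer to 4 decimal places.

Var(4W + 8) = (4)²·13.5 = 216
SD(Y) = √216 ≈ 14.6969

14.6969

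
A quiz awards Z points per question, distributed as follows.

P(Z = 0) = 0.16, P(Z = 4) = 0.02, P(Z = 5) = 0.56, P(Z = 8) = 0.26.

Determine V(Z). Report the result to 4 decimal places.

E[Z] = (0)(0.16) + (4)(0.02) + (5)(0.56) + (8)(0.26) = 4.96
E[Z²] = (0)²(0.16) + (4)²(0.02) + (5)²(0.56) + (8)²(0.26) = 30.96
V(Z) = E[Z²] − (E[Z])² = 30.96 − (4.96)² = 6.3584

6.3584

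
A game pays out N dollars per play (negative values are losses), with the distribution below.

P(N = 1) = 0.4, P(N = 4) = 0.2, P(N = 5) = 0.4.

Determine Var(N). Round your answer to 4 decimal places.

E[N] = (1)(0.4) + (4)(0.2) + (5)(0.4) = 3.2
E[N²] = (1)²(0.4) + (4)²(0.2) + (5)²(0.4) = 13.6
Var(N) = E[N²] − (E[N])² = 13.6 − (3.2)² = 3.36

3.3600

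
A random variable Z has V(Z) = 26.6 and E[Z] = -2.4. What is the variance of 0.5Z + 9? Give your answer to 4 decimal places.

V(0.5Z + 9) = (0.5)²·V(Z) = 0.25·26.6 = 6.65

6.6500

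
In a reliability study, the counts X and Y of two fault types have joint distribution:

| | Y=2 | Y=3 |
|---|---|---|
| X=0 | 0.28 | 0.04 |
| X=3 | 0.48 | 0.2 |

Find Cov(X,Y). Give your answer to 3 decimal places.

E[X] = 2.04,  E[Y] = 2.24
E[XY] = 4.68
Cov(X,Y) = E[XY] − E[X]E[Y] = 4.68 − (2.04)(2.24) = 0.1104

0.110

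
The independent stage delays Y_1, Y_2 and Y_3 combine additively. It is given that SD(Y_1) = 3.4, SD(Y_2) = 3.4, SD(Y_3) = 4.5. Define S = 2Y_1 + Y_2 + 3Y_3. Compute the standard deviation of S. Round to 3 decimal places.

15.494

Var(Y_1) = 11.56, Var(Y_2) = 11.56, Var(Y_3) = 20.25
By independence, Var(S) = (2)²Var(Y_1) + (1)²Var(Y_2) + (3)²Var(Y_3)
= (2)²·11.56 + (1)²·11.56 + (3)²·20.25 = 240.05
SD(S) = √240.05 ≈ 15.494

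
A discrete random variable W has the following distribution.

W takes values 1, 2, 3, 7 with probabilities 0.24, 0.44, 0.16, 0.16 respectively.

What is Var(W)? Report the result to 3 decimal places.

E[W] = (1)(0.24) + (2)(0.44) + (3)(0.16) + (7)(0.16) = 2.72
E[W²] = (1)²(0.24) + (2)²(0.44) + (3)²(0.16) + (7)²(0.16) = 11.28
Var(W) = E[W²] − (E[W])² = 11.28 − (2.72)² = 3.8816

3.882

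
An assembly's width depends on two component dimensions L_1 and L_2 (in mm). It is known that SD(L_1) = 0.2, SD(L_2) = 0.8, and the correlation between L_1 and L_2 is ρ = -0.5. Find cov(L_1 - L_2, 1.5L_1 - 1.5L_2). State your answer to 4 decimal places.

var(L_1) = (0.2)² = 0.04;  var(L_2) = (0.8)² = 0.64
cov(L_1,L_2) = ρ·SD(L_1)·SD(L_2) = -0.5·0.2·0.8 = -0.08
cov(L_1 - L_2, 1.5L_1 - 1.5L_2) = (1)(1.5)var(L_1) + (-1)(-1.5)var(L_2) + [(1)(-1.5) + (-1)(1.5)]cov(L_1,L_2)
= 1.5·0.04 + 1.5·0.64 + -3·-0.08 = 1.26

1.2600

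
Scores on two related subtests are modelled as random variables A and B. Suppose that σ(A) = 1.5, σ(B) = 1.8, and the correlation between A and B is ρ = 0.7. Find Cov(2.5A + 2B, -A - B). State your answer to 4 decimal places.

Var(A) = (1.5)² = 2.25;  Var(B) = (1.8)² = 3.24
Cov(A,B) = ρ·σ(A)·σ(B) = 0.7·1.5·1.8 = 1.89
Cov(2.5A + 2B, -A - B) = (2.5)(-1)Var(A) + (2)(-1)Var(B) + [(2.5)(-1) + (2)(-1)]Cov(A,B)
= -2.5·2.25 + -2·3.24 + -4.5·1.89 = -20.61

-20.6100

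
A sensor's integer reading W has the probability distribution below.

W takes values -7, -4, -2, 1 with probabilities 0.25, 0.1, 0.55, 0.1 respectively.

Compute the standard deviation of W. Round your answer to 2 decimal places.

E[W] = (-7)(0.25) + (-4)(0.1) + (-2)(0.55) + (1)(0.1) = -3.15
E[W²] = (-7)²(0.25) + (-4)²(0.1) + (-2)²(0.55) + (1)²(0.1) = 16.15
var(W) = E[W²] − (E[W])² = 16.15 − (-3.15)² = 6.2275
sd(W) = √6.2275 ≈ 2.50

2.50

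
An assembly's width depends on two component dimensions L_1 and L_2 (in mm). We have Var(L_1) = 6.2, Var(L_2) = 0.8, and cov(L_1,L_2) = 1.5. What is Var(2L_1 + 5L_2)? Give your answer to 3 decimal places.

74.800

Var(2L_1 + 5L_2) = (2)²·Var(L_1) + (5)²·Var(L_2) + 2·(2)·(5)·cov(L_1,L_2)
= 4·6.2 + 25·0.8 + 20·1.5 = 74.8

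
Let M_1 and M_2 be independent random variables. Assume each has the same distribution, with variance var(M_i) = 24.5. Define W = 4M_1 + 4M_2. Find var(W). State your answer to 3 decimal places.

784.000

By independence, var(W) = (4)²var(M_1) + (4)²var(M_2)
= (4)²·24.5 + (4)²·24.5 = 784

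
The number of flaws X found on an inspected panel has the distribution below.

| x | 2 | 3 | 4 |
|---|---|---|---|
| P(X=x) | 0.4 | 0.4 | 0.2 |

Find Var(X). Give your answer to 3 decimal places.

0.560

E[X] = (2)(0.4) + (3)(0.4) + (4)(0.2) = 2.8
E[X²] = (2)²(0.4) + (3)²(0.4) + (4)²(0.2) = 8.4
Var(X) = E[X²] − (E[X])² = 8.4 − (2.8)² = 0.56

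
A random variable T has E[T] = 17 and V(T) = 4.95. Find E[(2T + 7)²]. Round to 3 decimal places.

E[2T + 7] = 2·17 + 7 = 41
V(2T + 7) = (2)²·4.95 = 19.8
E[(2T + 7)²] = V((2T + 7)) + (E[(2T + 7)])² = 19.8 + (41)² = 1700.8

1700.800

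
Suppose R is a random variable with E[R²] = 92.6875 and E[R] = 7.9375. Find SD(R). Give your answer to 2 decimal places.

Var(R) = 92.6875 − (7.9375)² = 29.68359375
SD(R) = √29.68359375 ≈ 5.45

5.45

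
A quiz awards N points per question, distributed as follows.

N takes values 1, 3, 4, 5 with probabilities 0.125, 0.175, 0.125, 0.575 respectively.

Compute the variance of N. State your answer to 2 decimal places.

E[N] = (1)(0.125) + (3)(0.175) + (4)(0.125) + (5)(0.575) = 4.025
E[N²] = (1)²(0.125) + (3)²(0.175) + (4)²(0.125) + (5)²(0.575) = 18.075
Var(N) = E[N²] − (E[N])² = 18.075 − (4.025)² = 1.874375

1.87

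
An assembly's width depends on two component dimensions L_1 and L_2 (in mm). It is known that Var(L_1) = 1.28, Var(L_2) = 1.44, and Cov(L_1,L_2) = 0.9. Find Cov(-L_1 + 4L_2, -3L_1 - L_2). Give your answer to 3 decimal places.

-11.820

Cov(-L_1 + 4L_2, -3L_1 - L_2) = (-1)(-3)Var(L_1) + (4)(-1)Var(L_2) + [(-1)(-1) + (4)(-3)]Cov(L_1,L_2)
= 3·1.28 + -4·1.44 + -11·0.9 = -11.82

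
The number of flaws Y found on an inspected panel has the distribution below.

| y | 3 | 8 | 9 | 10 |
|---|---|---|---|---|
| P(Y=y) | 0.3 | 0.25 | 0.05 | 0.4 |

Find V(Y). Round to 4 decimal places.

8.7275

E[Y] = (3)(0.3) + (8)(0.25) + (9)(0.05) + (10)(0.4) = 7.35
E[Y²] = (3)²(0.3) + (8)²(0.25) + (9)²(0.05) + (10)²(0.4) = 62.75
V(Y) = E[Y²] − (E[Y])² = 62.75 − (7.35)² = 8.7275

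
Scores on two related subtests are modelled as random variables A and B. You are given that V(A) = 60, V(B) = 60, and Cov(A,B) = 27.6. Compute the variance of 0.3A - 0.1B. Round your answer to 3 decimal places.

4.344

V(0.3A - 0.1B) = (0.3)²·V(A) + (-0.1)²·V(B) + 2·(0.3)·(-0.1)·Cov(A,B)
= 0.09·60 + 0.01·60 + -0.06·27.6 = 4.344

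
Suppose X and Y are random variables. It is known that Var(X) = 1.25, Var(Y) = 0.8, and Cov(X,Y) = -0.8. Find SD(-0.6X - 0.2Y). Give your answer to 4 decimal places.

0.5385

Var(-0.6X - 0.2Y) = (-0.6)²·Var(X) + (-0.2)²·Var(Y) + 2·(-0.6)·(-0.2)·Cov(X,Y)
= 0.36·1.25 + 0.04·0.8 + 0.24·-0.8 = 0.29
SD(-0.6X - 0.2Y) = √0.29 ≈ 0.5385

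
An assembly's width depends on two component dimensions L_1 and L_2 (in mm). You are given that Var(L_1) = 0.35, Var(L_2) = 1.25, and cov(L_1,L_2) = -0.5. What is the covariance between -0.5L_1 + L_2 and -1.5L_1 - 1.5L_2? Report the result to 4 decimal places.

cov(-0.5L_1 + L_2, -1.5L_1 - 1.5L_2) = (-0.5)(-1.5)Var(L_1) + (1)(-1.5)Var(L_2) + [(-0.5)(-1.5) + (1)(-1.5)]cov(L_1,L_2)
= 0.75·0.35 + -1.5·1.25 + -0.75·-0.5 = -1.2375

-1.2375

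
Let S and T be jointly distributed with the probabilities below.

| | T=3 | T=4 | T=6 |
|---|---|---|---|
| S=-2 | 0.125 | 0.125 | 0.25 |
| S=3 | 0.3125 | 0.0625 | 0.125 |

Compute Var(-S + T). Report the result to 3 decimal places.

10.277

E[S] = 0.5,  E[T] = 4.3125,  E[ST] = 1.0625
Var(S) = 6.5 − (0.5)² = 6.25;  Var(T) = 20.4375 − (4.3125)² = 1.83984375
Cov(S,T) = 1.0625 − (0.5)(4.3125) = -1.09375
Var(-S + T) = (-1)²·6.25 + (1)²·1.83984375 + 2·(-1)·(1)·-1.09375 = 10.27734375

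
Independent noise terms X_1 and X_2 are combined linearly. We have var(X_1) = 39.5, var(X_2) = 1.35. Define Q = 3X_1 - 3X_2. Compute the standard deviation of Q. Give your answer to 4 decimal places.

19.1742

By independence, var(Q) = (3)²var(X_1) + (-3)²var(X_2)
= (3)²·39.5 + (-3)²·1.35 = 367.65
σ(Q) = √367.65 ≈ 19.1742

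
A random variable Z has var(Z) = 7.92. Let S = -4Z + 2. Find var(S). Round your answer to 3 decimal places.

var(-4Z + 2) = (-4)²·var(Z) = 16·7.92 = 126.72

126.720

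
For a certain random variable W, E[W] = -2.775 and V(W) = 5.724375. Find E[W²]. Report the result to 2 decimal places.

13.43

E[W²] = V(W) + (E[W])² = 5.724375 + (-2.775)² = 13.425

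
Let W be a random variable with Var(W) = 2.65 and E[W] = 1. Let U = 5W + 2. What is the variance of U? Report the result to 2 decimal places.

66.25

Var(5W + 2) = (5)²·Var(W) = 25·2.65 = 66.25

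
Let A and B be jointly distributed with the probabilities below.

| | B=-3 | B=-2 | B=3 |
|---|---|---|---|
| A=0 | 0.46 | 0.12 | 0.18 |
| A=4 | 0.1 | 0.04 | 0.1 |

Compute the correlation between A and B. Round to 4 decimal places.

E[A] = 0.96,  E[B] = -1.16
E[AB] = -0.32
cov(A,B) = E[AB] − E[A]E[B] = -0.32 − (0.96)(-1.16) = 0.7936
V(A) = 2.9184,  V(B) = 6.8544
ρ = 0.7936 / √(2.9184·6.8544) ≈ 0.1774

0.1774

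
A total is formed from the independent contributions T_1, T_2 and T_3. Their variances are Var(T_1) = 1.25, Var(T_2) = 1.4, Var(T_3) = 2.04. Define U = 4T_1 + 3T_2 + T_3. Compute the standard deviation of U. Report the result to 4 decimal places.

5.8856

By independence, Var(U) = (4)²Var(T_1) + (3)²Var(T_2) + (1)²Var(T_3)
= (4)²·1.25 + (3)²·1.4 + (1)²·2.04 = 34.64
sd(U) = √34.64 ≈ 5.8856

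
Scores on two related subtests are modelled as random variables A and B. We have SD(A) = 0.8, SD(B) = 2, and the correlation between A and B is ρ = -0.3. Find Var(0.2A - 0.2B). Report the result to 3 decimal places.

0.224

Var(A) = (0.8)² = 0.64;  Var(B) = (2)² = 4
Cov(A,B) = ρ·SD(A)·SD(B) = -0.3·0.8·2 = -0.48
Var(0.2A - 0.2B) = (0.2)²·Var(A) + (-0.2)²·Var(B) + 2·(0.2)·(-0.2)·Cov(A,B)
= 0.04·0.64 + 0.04·4 + -0.08·-0.48 = 0.224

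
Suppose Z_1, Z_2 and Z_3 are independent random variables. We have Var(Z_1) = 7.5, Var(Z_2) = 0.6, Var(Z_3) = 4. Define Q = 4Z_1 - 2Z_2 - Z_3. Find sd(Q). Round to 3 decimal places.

By independence, Var(Q) = (4)²Var(Z_1) + (-2)²Var(Z_2) + (-1)²Var(Z_3)
= (4)²·7.5 + (-2)²·0.6 + (-1)²·4 = 126.4
sd(Q) = √126.4 ≈ 11.243

11.243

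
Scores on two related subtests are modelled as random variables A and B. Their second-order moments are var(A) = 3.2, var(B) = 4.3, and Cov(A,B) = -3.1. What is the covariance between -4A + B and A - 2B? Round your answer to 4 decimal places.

-49.3000

Cov(-4A + B, A - 2B) = (-4)(1)var(A) + (1)(-2)var(B) + [(-4)(-2) + (1)(1)]Cov(A,B)
= -4·3.2 + -2·4.3 + 9·-3.1 = -49.3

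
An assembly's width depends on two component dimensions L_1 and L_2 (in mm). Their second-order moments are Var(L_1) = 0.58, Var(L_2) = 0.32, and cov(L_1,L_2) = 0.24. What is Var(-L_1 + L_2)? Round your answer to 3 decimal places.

Var(-L_1 + L_2) = (-1)²·Var(L_1) + (1)²·Var(L_2) + 2·(-1)·(1)·cov(L_1,L_2)
= 1·0.58 + 1·0.32 + -2·0.24 = 0.42

0.420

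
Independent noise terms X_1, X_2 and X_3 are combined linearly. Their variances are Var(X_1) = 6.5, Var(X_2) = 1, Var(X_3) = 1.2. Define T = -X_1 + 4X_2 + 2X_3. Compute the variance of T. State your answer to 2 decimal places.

By independence, Var(T) = (-1)²Var(X_1) + (4)²Var(X_2) + (2)²Var(X_3)
= (-1)²·6.5 + (4)²·1 + (2)²·1.2 = 27.3

27.30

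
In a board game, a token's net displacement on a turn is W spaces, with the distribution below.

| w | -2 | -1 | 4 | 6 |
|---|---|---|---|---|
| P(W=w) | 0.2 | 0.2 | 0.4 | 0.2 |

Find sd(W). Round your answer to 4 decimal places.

E[W] = (-2)(0.2) + (-1)(0.2) + (4)(0.4) + (6)(0.2) = 2.2
E[W²] = (-2)²(0.2) + (-1)²(0.2) + (4)²(0.4) + (6)²(0.2) = 14.6
var(W) = E[W²] − (E[W])² = 14.6 − (2.2)² = 9.76
sd(W) = √9.76 ≈ 3.1241

3.1241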